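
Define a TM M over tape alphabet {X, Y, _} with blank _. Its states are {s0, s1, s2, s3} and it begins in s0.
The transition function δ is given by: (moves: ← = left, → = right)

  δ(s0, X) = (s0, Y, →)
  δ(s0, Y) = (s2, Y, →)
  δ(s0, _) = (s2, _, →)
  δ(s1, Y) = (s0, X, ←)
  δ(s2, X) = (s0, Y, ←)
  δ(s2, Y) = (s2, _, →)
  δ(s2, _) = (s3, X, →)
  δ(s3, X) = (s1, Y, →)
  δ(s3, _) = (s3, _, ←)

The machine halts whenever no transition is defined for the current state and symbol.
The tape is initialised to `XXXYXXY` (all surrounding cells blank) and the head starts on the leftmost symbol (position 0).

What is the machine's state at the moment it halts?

state=s0 head=0 tape=[X]XXYXXY__   (s0,X)→(s0,Y,→)
state=s0 head=1 tape=Y[X]XYXXY__   (s0,X)→(s0,Y,→)
state=s0 head=2 tape=YY[X]YXXY__   (s0,X)→(s0,Y,→)
state=s0 head=3 tape=YYY[Y]XXY__   (s0,Y)→(s2,Y,→)
state=s2 head=4 tape=YYYY[X]XY__   (s2,X)→(s0,Y,←)
state=s0 head=3 tape=YYY[Y]YXY__   (s0,Y)→(s2,Y,→)
state=s2 head=4 tape=YYYY[Y]XY__   (s2,Y)→(s2,_,→)
state=s2 head=5 tape=YYYY_[X]Y__   (s2,X)→(s0,Y,←)
state=s0 head=4 tape=YYYY[_]YY__   (s0,_)→(s2,_,→)
state=s2 head=5 tape=YYYY_[Y]Y__   (s2,Y)→(s2,_,→)
state=s2 head=6 tape=YYYY__[Y]__   (s2,Y)→(s2,_,→)
state=s2 head=7 tape=YYYY___[_]_   (s2,_)→(s3,X,→)
state=s3 head=8 tape=YYYY___X[_]   (s3,_)→(s3,_,←)
state=s3 head=7 tape=YYYY___[X]_   (s3,X)→(s1,Y,→)
state=s1 head=8 tape=YYYY___Y[_]
No transition is defined for (s1, _); M halts in state s1.

s1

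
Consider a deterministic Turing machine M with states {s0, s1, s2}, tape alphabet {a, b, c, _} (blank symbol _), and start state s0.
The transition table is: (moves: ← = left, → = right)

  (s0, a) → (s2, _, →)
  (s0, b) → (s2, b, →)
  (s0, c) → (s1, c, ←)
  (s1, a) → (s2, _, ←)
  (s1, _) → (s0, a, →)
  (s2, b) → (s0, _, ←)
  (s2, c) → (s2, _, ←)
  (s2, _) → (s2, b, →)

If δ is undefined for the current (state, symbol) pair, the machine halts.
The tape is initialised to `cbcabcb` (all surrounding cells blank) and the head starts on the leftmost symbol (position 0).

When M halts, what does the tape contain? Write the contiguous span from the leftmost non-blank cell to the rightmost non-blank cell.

s0 | __[c]bcabcb   read c → write c, move ←, go to s1
s1 | _[_]cbcabcb   read _ → write a, move →, go to s0
s0 | _a[c]bcabcb   read c → write c, move ←, go to s1
s1 | _[a]cbcabcb   read a → write _, move ←, go to s2
s2 | [_]_cbcabcb   read _ → write b, move →, go to s2
s2 | b[_]cbcabcb   read _ → write b, move →, go to s2
s2 | bb[c]bcabcb   read c → write _, move ←, go to s2
s2 | b[b]_bcabcb   read b → write _, move ←, go to s0
s0 | [b]__bcabcb   read b → write b, move →, go to s2
s2 | b[_]_bcabcb   read _ → write b, move →, go to s2
s2 | bb[_]bcabcb   read _ → write b, move →, go to s2
s2 | bbb[b]cabcb   read b → write _, move ←, go to s0
s0 | bb[b]_cabcb   read b → write b, move →, go to s2
s2 | bbb[_]cabcb   read _ → write b, move →, go to s2
s2 | bbbb[c]abcb   read c → write _, move ←, go to s2
s2 | bbb[b]_abcb   read b → write _, move ←, go to s0
s0 | bb[b]__abcb   read b → write b, move →, go to s2
s2 | bbb[_]_abcb   read _ → write b, move →, go to s2
s2 | bbbb[_]abcb   read _ → write b, move →, go to s2
s2 | bbbbb[a]bcb
The non-blank tape span at halt is bbbbbabcb.

bbbbbabcb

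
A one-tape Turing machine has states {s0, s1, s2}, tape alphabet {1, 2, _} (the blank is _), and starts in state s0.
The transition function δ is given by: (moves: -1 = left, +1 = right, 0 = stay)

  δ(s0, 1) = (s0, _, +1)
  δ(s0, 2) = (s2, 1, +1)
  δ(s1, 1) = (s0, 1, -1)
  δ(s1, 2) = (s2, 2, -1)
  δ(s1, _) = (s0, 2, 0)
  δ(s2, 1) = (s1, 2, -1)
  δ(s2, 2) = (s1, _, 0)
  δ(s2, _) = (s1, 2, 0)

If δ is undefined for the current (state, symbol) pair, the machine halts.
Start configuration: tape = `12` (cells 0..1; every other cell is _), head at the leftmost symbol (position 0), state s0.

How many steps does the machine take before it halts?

27

s0 | [1]2___   read 1 → write _, move +1, go to s0
s0 | _[2]___   read 2 → write 1, move +1, go to s2
s2 | _1[_]__   read _ → write 2, move 0, go to s1
s1 | _1[2]__   read 2 → write 2, move -1, go to s2
s2 | _[1]2__   read 1 → write 2, move -1, go to s1
s1 | [_]22__   read _ → write 2, move 0, go to s0
s0 | [2]22__   read 2 → write 1, move +1, go to s2
s2 | 1[2]2__   read 2 → write _, move 0, go to s1
s1 | 1[_]2__   read _ → write 2, move 0, go to s0
s0 | 1[2]2__   read 2 → write 1, move +1, go to s2
s2 | 11[2]__   read 2 → write _, move 0, go to s1
s1 | 11[_]__   read _ → write 2, move 0, go to s0
s0 | 11[2]__   read 2 → write 1, move +1, go to s2
s2 | 111[_]_   read _ → write 2, move 0, go to s1
s1 | 111[2]_   read 2 → write 2, move -1, go to s2
s2 | 11[1]2_   read 1 → write 2, move -1, go to s1
s1 | 1[1]22_   read 1 → write 1, move -1, go to s0
s0 | [1]122_   read 1 → write _, move +1, go to s0
s0 | _[1]22_   read 1 → write _, move +1, go to s0
s0 | __[2]2_   read 2 → write 1, move +1, go to s2
s2 | __1[2]_   read 2 → write _, move 0, go to s1
s1 | __1[_]_   read _ → write 2, move 0, go to s0
s0 | __1[2]_   read 2 → write 1, move +1, go to s2
s2 | __11[_]   read _ → write 2, move 0, go to s1
s1 | __11[2]   read 2 → write 2, move -1, go to s2
s2 | __1[1]2   read 1 → write 2, move -1, go to s1
s1 | __[1]22   read 1 → write 1, move -1, go to s0
s0 | _[_]122
M halts after 27 transitions.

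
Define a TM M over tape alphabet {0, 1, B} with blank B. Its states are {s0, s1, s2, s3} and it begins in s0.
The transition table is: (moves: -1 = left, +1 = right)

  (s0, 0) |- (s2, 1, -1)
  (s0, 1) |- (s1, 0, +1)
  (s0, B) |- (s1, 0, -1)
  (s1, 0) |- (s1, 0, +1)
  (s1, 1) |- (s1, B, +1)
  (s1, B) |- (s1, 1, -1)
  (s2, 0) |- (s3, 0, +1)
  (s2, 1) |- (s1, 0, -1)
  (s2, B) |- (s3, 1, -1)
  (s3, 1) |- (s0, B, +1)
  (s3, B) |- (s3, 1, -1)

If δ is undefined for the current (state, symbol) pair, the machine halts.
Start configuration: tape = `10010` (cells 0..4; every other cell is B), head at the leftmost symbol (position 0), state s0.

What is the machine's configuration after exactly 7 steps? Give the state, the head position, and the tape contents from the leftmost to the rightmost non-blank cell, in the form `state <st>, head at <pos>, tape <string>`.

state s1, head at 5, tape 000B01

s0 | [1]0010B   read 1 → write 0, move +1, go to s1
s1 | 0[0]010B   read 0 → write 0, move +1, go to s1
s1 | 00[0]10B   read 0 → write 0, move +1, go to s1
s1 | 000[1]0B   read 1 → write B, move +1, go to s1
s1 | 000B[0]B   read 0 → write 0, move +1, go to s1
s1 | 000B0[B]   read B → write 1, move -1, go to s1
s1 | 000B[0]1   read 0 → write 0, move +1, go to s1
s1 | 000B0[1]
After 7 steps: state s1, head at 5, tape 000B01.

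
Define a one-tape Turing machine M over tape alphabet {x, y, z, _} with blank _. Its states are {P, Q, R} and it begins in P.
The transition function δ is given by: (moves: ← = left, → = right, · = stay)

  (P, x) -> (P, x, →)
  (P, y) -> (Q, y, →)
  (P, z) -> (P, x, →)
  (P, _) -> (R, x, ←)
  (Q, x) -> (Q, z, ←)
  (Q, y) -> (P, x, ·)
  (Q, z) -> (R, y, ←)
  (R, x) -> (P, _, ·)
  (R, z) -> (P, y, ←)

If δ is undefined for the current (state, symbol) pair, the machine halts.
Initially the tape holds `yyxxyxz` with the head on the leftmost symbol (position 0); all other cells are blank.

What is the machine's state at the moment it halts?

R

P | [y]yxxyxz_   read y → write y, move →, go to Q
Q | y[y]xxyxz_   read y → write x, move ·, go to P
P | y[x]xxyxz_   read x → write x, move →, go to P
P | yx[x]xyxz_   read x → write x, move →, go to P
P | yxx[x]yxz_   read x → write x, move →, go to P
P | yxxx[y]xz_   read y → write y, move →, go to Q
Q | yxxxy[x]z_   read x → write z, move ←, go to Q
Q | yxxx[y]zz_   read y → write x, move ·, go to P
P | yxxx[x]zz_   read x → write x, move →, go to P
P | yxxxx[z]z_   read z → write x, move →, go to P
P | yxxxxx[z]_   read z → write x, move →, go to P
P | yxxxxxx[_]   read _ → write x, move ←, go to R
R | yxxxxx[x]x   read x → write _, move ·, go to P
P | yxxxxx[_]x   read _ → write x, move ←, go to R
R | yxxxx[x]xx   read x → write _, move ·, go to P
P | yxxxx[_]xx   read _ → write x, move ←, go to R
R | yxxx[x]xxx   read x → write _, move ·, go to P
P | yxxx[_]xxx   read _ → write x, move ←, go to R
R | yxx[x]xxxx   read x → write _, move ·, go to P
P | yxx[_]xxxx   read _ → write x, move ←, go to R
R | yx[x]xxxxx   read x → write _, move ·, go to P
P | yx[_]xxxxx   read _ → write x, move ←, go to R
R | y[x]xxxxxx   read x → write _, move ·, go to P
P | y[_]xxxxxx   read _ → write x, move ←, go to R
R | [y]xxxxxxx
No transition is defined for (R, y); M halts in state R.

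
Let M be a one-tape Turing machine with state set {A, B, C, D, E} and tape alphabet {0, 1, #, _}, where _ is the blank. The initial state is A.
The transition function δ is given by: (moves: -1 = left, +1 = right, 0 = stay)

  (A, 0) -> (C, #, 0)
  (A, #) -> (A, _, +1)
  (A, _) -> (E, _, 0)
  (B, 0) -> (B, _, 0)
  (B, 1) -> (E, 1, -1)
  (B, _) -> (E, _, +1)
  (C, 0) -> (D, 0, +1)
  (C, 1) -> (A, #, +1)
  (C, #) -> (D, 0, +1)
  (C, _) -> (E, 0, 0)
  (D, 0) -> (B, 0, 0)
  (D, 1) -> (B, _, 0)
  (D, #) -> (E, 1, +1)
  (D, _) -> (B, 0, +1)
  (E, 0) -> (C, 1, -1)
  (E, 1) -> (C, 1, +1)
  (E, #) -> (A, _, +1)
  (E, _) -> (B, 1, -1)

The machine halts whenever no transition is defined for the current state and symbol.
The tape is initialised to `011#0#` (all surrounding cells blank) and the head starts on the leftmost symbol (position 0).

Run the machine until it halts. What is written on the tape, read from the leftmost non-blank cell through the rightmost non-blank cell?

A | [0]11#0#__   read 0 → write #, move 0, go to C
C | [#]11#0#__   read # → write 0, move +1, go to D
D | 0[1]1#0#__   read 1 → write _, move 0, go to B
B | 0[_]1#0#__   read _ → write _, move +1, go to E
E | 0_[1]#0#__   read 1 → write 1, move +1, go to C
C | 0_1[#]0#__   read # → write 0, move +1, go to D
D | 0_10[0]#__   read 0 → write 0, move 0, go to B
B | 0_10[0]#__   read 0 → write _, move 0, go to B
B | 0_10[_]#__   read _ → write _, move +1, go to E
E | 0_10_[#]__   read # → write _, move +1, go to A
A | 0_10__[_]_   read _ → write _, move 0, go to E
E | 0_10__[_]_   read _ → write 1, move -1, go to B
B | 0_10_[_]1_   read _ → write _, move +1, go to E
E | 0_10__[1]_   read 1 → write 1, move +1, go to C
C | 0_10__1[_]   read _ → write 0, move 0, go to E
E | 0_10__1[0]   read 0 → write 1, move -1, go to C
C | 0_10__[1]1   read 1 → write #, move +1, go to A
A | 0_10__#[1]
The non-blank tape span at halt is 0_10__#1.

0_10__#1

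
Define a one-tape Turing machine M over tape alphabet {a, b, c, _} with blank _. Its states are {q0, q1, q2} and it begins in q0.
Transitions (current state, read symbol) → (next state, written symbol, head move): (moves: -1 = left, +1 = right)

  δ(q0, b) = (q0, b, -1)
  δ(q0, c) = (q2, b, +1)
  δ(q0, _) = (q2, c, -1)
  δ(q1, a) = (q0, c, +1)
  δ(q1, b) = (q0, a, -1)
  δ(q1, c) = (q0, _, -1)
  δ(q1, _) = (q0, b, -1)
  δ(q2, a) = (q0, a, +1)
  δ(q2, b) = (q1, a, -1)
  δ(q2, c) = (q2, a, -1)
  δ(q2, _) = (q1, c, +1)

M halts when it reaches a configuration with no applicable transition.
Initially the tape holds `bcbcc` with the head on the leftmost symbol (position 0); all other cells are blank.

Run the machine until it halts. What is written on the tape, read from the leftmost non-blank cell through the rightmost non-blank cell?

bbaaacc

state=q0 head=0 tape=__[b]cbcc   (q0,b)→(q0,b,-1)
state=q0 head=-1 tape=_[_]bcbcc   (q0,_)→(q2,c,-1)
state=q2 head=-2 tape=[_]cbcbcc   (q2,_)→(q1,c,+1)
state=q1 head=-1 tape=c[c]bcbcc   (q1,c)→(q0,_,-1)
state=q0 head=-2 tape=[c]_bcbcc   (q0,c)→(q2,b,+1)
state=q2 head=-1 tape=b[_]bcbcc   (q2,_)→(q1,c,+1)
state=q1 head=0 tape=bc[b]cbcc   (q1,b)→(q0,a,-1)
state=q0 head=-1 tape=b[c]acbcc   (q0,c)→(q2,b,+1)
state=q2 head=0 tape=bb[a]cbcc   (q2,a)→(q0,a,+1)
state=q0 head=1 tape=bba[c]bcc   (q0,c)→(q2,b,+1)
state=q2 head=2 tape=bbab[b]cc   (q2,b)→(q1,a,-1)
state=q1 head=1 tape=bba[b]acc   (q1,b)→(q0,a,-1)
state=q0 head=0 tape=bb[a]aacc
The non-blank tape span at halt is bbaaacc.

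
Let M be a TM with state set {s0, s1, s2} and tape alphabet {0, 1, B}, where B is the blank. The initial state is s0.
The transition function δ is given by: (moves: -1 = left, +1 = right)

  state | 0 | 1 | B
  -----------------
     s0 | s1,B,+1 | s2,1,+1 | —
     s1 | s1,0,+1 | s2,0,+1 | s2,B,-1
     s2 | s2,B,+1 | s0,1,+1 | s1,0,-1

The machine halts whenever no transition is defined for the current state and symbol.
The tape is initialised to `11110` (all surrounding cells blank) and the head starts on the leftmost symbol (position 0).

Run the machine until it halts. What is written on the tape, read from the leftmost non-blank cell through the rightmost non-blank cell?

111B00

state=s0 head=0 tape=[1]1110B   (s0,1)→(s2,1,+1)
state=s2 head=1 tape=1[1]110B   (s2,1)→(s0,1,+1)
state=s0 head=2 tape=11[1]10B   (s0,1)→(s2,1,+1)
state=s2 head=3 tape=111[1]0B   (s2,1)→(s0,1,+1)
state=s0 head=4 tape=1111[0]B   (s0,0)→(s1,B,+1)
state=s1 head=5 tape=1111B[B]   (s1,B)→(s2,B,-1)
state=s2 head=4 tape=1111[B]B   (s2,B)→(s1,0,-1)
state=s1 head=3 tape=111[1]0B   (s1,1)→(s2,0,+1)
state=s2 head=4 tape=1110[0]B   (s2,0)→(s2,B,+1)
state=s2 head=5 tape=1110B[B]   (s2,B)→(s1,0,-1)
state=s1 head=4 tape=1110[B]0   (s1,B)→(s2,B,-1)
state=s2 head=3 tape=111[0]B0   (s2,0)→(s2,B,+1)
state=s2 head=4 tape=111B[B]0   (s2,B)→(s1,0,-1)
state=s1 head=3 tape=111[B]00   (s1,B)→(s2,B,-1)
state=s2 head=2 tape=11[1]B00   (s2,1)→(s0,1,+1)
state=s0 head=3 tape=111[B]00
The non-blank tape span at halt is 111B00.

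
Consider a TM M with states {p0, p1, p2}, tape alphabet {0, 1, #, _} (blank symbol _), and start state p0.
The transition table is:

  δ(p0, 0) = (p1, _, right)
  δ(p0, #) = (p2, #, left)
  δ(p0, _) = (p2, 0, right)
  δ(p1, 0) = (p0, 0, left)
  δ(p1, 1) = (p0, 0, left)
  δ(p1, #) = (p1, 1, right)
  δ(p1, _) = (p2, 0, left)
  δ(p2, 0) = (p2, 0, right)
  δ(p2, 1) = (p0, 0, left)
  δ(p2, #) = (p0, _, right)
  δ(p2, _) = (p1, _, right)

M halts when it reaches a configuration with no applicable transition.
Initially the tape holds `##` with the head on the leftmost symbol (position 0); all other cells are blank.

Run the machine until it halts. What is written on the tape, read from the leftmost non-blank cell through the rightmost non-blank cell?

100

p0 | _[#]#_   read # → write #, move left, go to p2
p2 | [_]##_   read _ → write _, move right, go to p1
p1 | _[#]#_   read # → write 1, move right, go to p1
p1 | _1[#]_   read # → write 1, move right, go to p1
p1 | _11[_]   read _ → write 0, move left, go to p2
p2 | _1[1]0   read 1 → write 0, move left, go to p0
p0 | _[1]00
The non-blank tape span at halt is 100.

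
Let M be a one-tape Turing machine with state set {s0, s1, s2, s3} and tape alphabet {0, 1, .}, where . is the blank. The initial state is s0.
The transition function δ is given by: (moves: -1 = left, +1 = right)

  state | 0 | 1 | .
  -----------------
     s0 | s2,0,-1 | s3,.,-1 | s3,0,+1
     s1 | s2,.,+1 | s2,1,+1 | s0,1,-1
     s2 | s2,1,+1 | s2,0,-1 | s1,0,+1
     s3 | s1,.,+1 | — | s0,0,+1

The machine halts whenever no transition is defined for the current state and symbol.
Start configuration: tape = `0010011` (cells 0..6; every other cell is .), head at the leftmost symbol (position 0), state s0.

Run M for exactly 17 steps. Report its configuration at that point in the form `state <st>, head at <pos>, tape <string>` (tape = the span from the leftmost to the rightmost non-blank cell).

s0 | .[0]010011   read 0 → write 0, move -1, go to s2
s2 | [.]0010011   read . → write 0, move +1, go to s1
s1 | 0[0]010011   read 0 → write ., move +1, go to s2
s2 | 0.[0]10011   read 0 → write 1, move +1, go to s2
s2 | 0.1[1]0011   read 1 → write 0, move -1, go to s2
s2 | 0.[1]00011   read 1 → write 0, move -1, go to s2
s2 | 0[.]000011   read . → write 0, move +1, go to s1
s1 | 00[0]00011   read 0 → write ., move +1, go to s2
s2 | 00.[0]0011   read 0 → write 1, move +1, go to s2
s2 | 00.1[0]011   read 0 → write 1, move +1, go to s2
s2 | 00.11[0]11   read 0 → write 1, move +1, go to s2
s2 | 00.111[1]1   read 1 → write 0, move -1, go to s2
s2 | 00.11[1]01   read 1 → write 0, move -1, go to s2
s2 | 00.1[1]001   read 1 → write 0, move -1, go to s2
s2 | 00.[1]0001   read 1 → write 0, move -1, go to s2
s2 | 00[.]00001   read . → write 0, move +1, go to s1
s1 | 000[0]0001   read 0 → write ., move +1, go to s2
s2 | 000.[0]001
After 17 steps: state s2, head at 3, tape 000.0001.

state s2, head at 3, tape 000.0001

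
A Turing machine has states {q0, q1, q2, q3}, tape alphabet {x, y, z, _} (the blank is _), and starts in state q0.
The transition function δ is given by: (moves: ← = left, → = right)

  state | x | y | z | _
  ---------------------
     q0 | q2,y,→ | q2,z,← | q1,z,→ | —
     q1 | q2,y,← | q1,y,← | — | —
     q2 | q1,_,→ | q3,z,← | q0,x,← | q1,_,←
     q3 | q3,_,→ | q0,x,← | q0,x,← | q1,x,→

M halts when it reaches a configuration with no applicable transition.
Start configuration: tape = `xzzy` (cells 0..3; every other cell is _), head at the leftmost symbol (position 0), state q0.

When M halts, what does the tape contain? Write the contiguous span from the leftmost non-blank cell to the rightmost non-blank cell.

zxzy

state=q0 head=0 tape=__[x]zzy   (q0,x)→(q2,y,→)
state=q2 head=1 tape=__y[z]zy   (q2,z)→(q0,x,←)
state=q0 head=0 tape=__[y]xzy   (q0,y)→(q2,z,←)
state=q2 head=-1 tape=_[_]zxzy   (q2,_)→(q1,_,←)
state=q1 head=-2 tape=[_]_zxzy
The non-blank tape span at halt is zxzy.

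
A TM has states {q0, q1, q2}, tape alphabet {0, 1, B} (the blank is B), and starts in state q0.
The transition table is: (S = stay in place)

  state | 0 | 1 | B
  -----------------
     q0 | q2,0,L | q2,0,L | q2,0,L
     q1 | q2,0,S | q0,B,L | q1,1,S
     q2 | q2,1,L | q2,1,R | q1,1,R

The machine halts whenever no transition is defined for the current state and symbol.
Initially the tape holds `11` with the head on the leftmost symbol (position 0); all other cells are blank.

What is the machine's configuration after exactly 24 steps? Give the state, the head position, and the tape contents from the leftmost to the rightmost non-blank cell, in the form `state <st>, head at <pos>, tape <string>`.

q0 | B[1]1BBBB   read 1 → write 0, move L, go to q2
q2 | [B]01BBBB   read B → write 1, move R, go to q1
q1 | 1[0]1BBBB   read 0 → write 0, move S, go to q2
q2 | 1[0]1BBBB   read 0 → write 1, move L, go to q2
q2 | [1]11BBBB   read 1 → write 1, move R, go to q2
q2 | 1[1]1BBBB   read 1 → write 1, move R, go to q2
q2 | 11[1]BBBB   read 1 → write 1, move R, go to q2
q2 | 111[B]BBB   read B → write 1, move R, go to q1
q1 | 1111[B]BB   read B → write 1, move S, go to q1
q1 | 1111[1]BB   read 1 → write B, move L, go to q0
q0 | 111[1]BBB   read 1 → write 0, move L, go to q2
q2 | 11[1]0BBB   read 1 → write 1, move R, go to q2
q2 | 111[0]BBB   read 0 → write 1, move L, go to q2
q2 | 11[1]1BBB   read 1 → write 1, move R, go to q2
q2 | 111[1]BBB   read 1 → write 1, move R, go to q2
q2 | 1111[B]BB   read B → write 1, move R, go to q1
q1 | 11111[B]B   read B → write 1, move S, go to q1
q1 | 11111[1]B   read 1 → write B, move L, go to q0
q0 | 1111[1]BB   read 1 → write 0, move L, go to q2
q2 | 111[1]0BB   read 1 → write 1, move R, go to q2
q2 | 1111[0]BB   read 0 → write 1, move L, go to q2
q2 | 111[1]1BB   read 1 → write 1, move R, go to q2
q2 | 1111[1]BB   read 1 → write 1, move R, go to q2
q2 | 11111[B]B   read B → write 1, move R, go to q1
q1 | 111111[B]
After 24 steps: state q1, head at 5, tape 111111.

state q1, head at 5, tape 111111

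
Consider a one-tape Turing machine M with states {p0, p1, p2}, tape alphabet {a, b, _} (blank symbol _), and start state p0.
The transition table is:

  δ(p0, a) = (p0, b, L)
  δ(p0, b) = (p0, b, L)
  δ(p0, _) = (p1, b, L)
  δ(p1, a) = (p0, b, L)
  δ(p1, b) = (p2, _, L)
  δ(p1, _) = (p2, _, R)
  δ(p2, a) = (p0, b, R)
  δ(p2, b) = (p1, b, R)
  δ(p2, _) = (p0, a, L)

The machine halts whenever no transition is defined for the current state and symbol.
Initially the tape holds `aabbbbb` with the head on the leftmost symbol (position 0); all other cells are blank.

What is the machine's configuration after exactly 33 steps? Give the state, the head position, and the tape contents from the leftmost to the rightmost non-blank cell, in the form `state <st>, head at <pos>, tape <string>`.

p0 | _____[a]abbbbb   read a → write b, move L, go to p0
p0 | ____[_]babbbbb   read _ → write b, move L, go to p1
p1 | ___[_]bbabbbbb   read _ → write _, move R, go to p2
p2 | ____[b]babbbbb   read b → write b, move R, go to p1
p1 | ____b[b]abbbbb   read b → write _, move L, go to p2
p2 | ____[b]_abbbbb   read b → write b, move R, go to p1
p1 | ____b[_]abbbbb   read _ → write _, move R, go to p2
p2 | ____b_[a]bbbbb   read a → write b, move R, go to p0
p0 | ____b_b[b]bbbb   read b → write b, move L, go to p0
p0 | ____b_[b]bbbbb   read b → write b, move L, go to p0
p0 | ____b[_]bbbbbb   read _ → write b, move L, go to p1
p1 | ____[b]bbbbbbb   read b → write _, move L, go to p2
p2 | ___[_]_bbbbbbb   read _ → write a, move L, go to p0
p0 | __[_]a_bbbbbbb   read _ → write b, move L, go to p1
p1 | _[_]ba_bbbbbbb   read _ → write _, move R, go to p2
p2 | __[b]a_bbbbbbb   read b → write b, move R, go to p1
p1 | __b[a]_bbbbbbb   read a → write b, move L, go to p0
p0 | __[b]b_bbbbbbb   read b → write b, move L, go to p0
p0 | _[_]bb_bbbbbbb   read _ → write b, move L, go to p1
p1 | [_]bbb_bbbbbbb   read _ → write _, move R, go to p2
p2 | _[b]bb_bbbbbbb   read b → write b, move R, go to p1
p1 | _b[b]b_bbbbbbb   read b → write _, move L, go to p2
p2 | _[b]_b_bbbbbbb   read b → write b, move R, go to p1
p1 | _b[_]b_bbbbbbb   read _ → write _, move R, go to p2
p2 | _b_[b]_bbbbbbb   read b → write b, move R, go to p1
p1 | _b_b[_]bbbbbbb   read _ → write _, move R, go to p2
p2 | _b_b_[b]bbbbbb   read b → write b, move R, go to p1
p1 | _b_b_b[b]bbbbb   read b → write _, move L, go to p2
p2 | _b_b_[b]_bbbbb   read b → write b, move R, go to p1
p1 | _b_b_b[_]bbbbb   read _ → write _, move R, go to p2
p2 | _b_b_b_[b]bbbb   read b → write b, move R, go to p1
p1 | _b_b_b_b[b]bbb   read b → write _, move L, go to p2
p2 | _b_b_b_[b]_bbb   read b → write b, move R, go to p1
p1 | _b_b_b_b[_]bbb
After 33 steps: state p1, head at 3, tape b_b_b_b_bbb.

state p1, head at 3, tape b_b_b_b_bbb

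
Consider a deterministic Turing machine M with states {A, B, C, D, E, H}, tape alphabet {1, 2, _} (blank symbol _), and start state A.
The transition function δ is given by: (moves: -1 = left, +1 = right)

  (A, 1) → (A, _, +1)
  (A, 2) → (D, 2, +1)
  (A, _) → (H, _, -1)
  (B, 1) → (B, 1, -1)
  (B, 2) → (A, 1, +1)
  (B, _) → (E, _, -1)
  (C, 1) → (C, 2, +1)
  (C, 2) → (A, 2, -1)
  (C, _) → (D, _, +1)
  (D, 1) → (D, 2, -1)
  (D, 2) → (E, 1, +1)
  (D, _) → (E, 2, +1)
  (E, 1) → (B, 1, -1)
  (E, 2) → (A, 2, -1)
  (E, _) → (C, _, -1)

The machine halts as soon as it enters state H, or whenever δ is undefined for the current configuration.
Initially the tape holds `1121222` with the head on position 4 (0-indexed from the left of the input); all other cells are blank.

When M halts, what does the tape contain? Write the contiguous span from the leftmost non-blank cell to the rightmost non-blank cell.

11212_22_2

state=A head=4 tape=1121[2]22____   (A,2)→(D,2,+1)
state=D head=5 tape=11212[2]2____   (D,2)→(E,1,+1)
state=E head=6 tape=112121[2]____   (E,2)→(A,2,-1)
state=A head=5 tape=11212[1]2____   (A,1)→(A,_,+1)
state=A head=6 tape=11212_[2]____   (A,2)→(D,2,+1)
state=D head=7 tape=11212_2[_]___   (D,_)→(E,2,+1)
state=E head=8 tape=11212_22[_]__   (E,_)→(C,_,-1)
state=C head=7 tape=11212_2[2]___   (C,2)→(A,2,-1)
state=A head=6 tape=11212_[2]2___   (A,2)→(D,2,+1)
state=D head=7 tape=11212_2[2]___   (D,2)→(E,1,+1)
state=E head=8 tape=11212_21[_]__   (E,_)→(C,_,-1)
state=C head=7 tape=11212_2[1]___   (C,1)→(C,2,+1)
state=C head=8 tape=11212_22[_]__   (C,_)→(D,_,+1)
state=D head=9 tape=11212_22_[_]_   (D,_)→(E,2,+1)
state=E head=10 tape=11212_22_2[_]   (E,_)→(C,_,-1)
state=C head=9 tape=11212_22_[2]_   (C,2)→(A,2,-1)
state=A head=8 tape=11212_22[_]2_   (A,_)→(H,_,-1)
state=H head=7 tape=11212_2[2]_2_
The non-blank tape span at halt is 11212_22_2.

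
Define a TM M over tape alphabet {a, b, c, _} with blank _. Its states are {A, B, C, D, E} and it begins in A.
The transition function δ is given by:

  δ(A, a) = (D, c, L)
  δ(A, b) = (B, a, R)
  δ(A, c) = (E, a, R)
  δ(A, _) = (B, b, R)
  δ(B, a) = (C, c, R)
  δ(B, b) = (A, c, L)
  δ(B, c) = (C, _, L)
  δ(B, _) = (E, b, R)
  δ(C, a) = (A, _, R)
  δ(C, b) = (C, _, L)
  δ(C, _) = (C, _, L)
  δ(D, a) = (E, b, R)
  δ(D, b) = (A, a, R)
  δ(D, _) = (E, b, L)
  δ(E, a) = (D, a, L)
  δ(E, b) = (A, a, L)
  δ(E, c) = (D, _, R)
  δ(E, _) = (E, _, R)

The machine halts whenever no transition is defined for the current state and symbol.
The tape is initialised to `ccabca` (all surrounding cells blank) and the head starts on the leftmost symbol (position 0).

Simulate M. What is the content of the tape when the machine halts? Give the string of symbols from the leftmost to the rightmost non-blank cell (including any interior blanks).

A | [c]cabca   read c → write a, move R, go to E
E | a[c]abca   read c → write _, move R, go to D
D | a_[a]bca   read a → write b, move R, go to E
E | a_b[b]ca   read b → write a, move L, go to A
A | a_[b]aca   read b → write a, move R, go to B
B | a_a[a]ca   read a → write c, move R, go to C
C | a_ac[c]a
The non-blank tape span at halt is a_acca.

a_acca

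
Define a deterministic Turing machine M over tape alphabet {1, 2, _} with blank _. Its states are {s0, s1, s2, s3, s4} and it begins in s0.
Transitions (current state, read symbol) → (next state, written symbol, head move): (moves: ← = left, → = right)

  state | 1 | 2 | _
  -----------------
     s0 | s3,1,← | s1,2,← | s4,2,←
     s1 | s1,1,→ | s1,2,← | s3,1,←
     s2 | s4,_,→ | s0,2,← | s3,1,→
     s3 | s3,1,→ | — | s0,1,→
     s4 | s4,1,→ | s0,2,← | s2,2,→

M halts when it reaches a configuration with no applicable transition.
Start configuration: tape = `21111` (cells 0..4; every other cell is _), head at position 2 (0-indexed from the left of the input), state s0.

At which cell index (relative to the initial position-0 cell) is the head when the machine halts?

6

state=s0 head=2 tape=21[1]11__   (s0,1)→(s3,1,←)
state=s3 head=1 tape=2[1]111__   (s3,1)→(s3,1,→)
state=s3 head=2 tape=21[1]11__   (s3,1)→(s3,1,→)
state=s3 head=3 tape=211[1]1__   (s3,1)→(s3,1,→)
state=s3 head=4 tape=2111[1]__   (s3,1)→(s3,1,→)
state=s3 head=5 tape=21111[_]_   (s3,_)→(s0,1,→)
state=s0 head=6 tape=211111[_]   (s0,_)→(s4,2,←)
state=s4 head=5 tape=21111[1]2   (s4,1)→(s4,1,→)
state=s4 head=6 tape=211111[2]   (s4,2)→(s0,2,←)
state=s0 head=5 tape=21111[1]2   (s0,1)→(s3,1,←)
state=s3 head=4 tape=2111[1]12   (s3,1)→(s3,1,→)
state=s3 head=5 tape=21111[1]2   (s3,1)→(s3,1,→)
state=s3 head=6 tape=211111[2]
At halt the head is at cell 6.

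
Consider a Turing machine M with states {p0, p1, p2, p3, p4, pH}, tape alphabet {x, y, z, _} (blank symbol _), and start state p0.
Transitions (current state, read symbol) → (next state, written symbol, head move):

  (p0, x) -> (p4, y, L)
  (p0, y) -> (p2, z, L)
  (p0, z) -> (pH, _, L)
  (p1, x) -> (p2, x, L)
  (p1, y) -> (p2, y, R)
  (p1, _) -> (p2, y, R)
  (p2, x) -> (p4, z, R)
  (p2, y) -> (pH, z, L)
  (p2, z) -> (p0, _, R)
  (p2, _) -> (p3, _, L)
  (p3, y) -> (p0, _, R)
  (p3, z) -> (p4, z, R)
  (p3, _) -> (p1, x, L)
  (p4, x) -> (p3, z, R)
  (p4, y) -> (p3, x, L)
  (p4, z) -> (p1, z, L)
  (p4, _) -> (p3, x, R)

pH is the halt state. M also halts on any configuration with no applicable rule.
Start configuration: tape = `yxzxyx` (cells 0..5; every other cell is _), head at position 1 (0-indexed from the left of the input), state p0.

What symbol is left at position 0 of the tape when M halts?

z

p0 | __y[x]zxyx   read x → write y, move L, go to p4
p4 | __[y]yzxyx   read y → write x, move L, go to p3
p3 | _[_]xyzxyx   read _ → write x, move L, go to p1
p1 | [_]xxyzxyx   read _ → write y, move R, go to p2
p2 | y[x]xyzxyx   read x → write z, move R, go to p4
p4 | yz[x]yzxyx   read x → write z, move R, go to p3
p3 | yzz[y]zxyx   read y → write _, move R, go to p0
p0 | yzz_[z]xyx   read z → write _, move L, go to pH
pH | yzz[_]_xyx
Cell 0 holds z when M halts.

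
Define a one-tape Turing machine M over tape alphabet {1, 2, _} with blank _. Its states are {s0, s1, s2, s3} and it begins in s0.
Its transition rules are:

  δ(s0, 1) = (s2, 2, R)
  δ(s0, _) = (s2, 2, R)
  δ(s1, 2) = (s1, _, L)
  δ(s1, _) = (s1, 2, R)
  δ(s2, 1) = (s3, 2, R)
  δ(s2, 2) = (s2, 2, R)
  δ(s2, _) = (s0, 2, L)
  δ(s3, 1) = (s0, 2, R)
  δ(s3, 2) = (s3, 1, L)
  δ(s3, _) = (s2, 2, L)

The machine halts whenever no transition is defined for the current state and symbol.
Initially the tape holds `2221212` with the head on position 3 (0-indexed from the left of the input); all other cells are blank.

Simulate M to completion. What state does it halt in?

s0 | ___222[1]212__   read 1 → write 2, move R, go to s2
s2 | ___2222[2]12__   read 2 → write 2, move R, go to s2
s2 | ___22222[1]2__   read 1 → write 2, move R, go to s3
s3 | ___222222[2]__   read 2 → write 1, move L, go to s3
s3 | ___22222[2]1__   read 2 → write 1, move L, go to s3
s3 | ___2222[2]11__   read 2 → write 1, move L, go to s3
s3 | ___222[2]111__   read 2 → write 1, move L, go to s3
s3 | ___22[2]1111__   read 2 → write 1, move L, go to s3
s3 | ___2[2]11111__   read 2 → write 1, move L, go to s3
s3 | ___[2]111111__   read 2 → write 1, move L, go to s3
s3 | __[_]1111111__   read _ → write 2, move L, go to s2
s2 | _[_]21111111__   read _ → write 2, move L, go to s0
s0 | [_]221111111__   read _ → write 2, move R, go to s2
s2 | 2[2]21111111__   read 2 → write 2, move R, go to s2
s2 | 22[2]1111111__   read 2 → write 2, move R, go to s2
s2 | 222[1]111111__   read 1 → write 2, move R, go to s3
s3 | 2222[1]11111__   read 1 → write 2, move R, go to s0
s0 | 22222[1]1111__   read 1 → write 2, move R, go to s2
s2 | 222222[1]111__   read 1 → write 2, move R, go to s3
s3 | 2222222[1]11__   read 1 → write 2, move R, go to s0
s0 | 22222222[1]1__   read 1 → write 2, move R, go to s2
s2 | 222222222[1]__   read 1 → write 2, move R, go to s3
s3 | 2222222222[_]_   read _ → write 2, move L, go to s2
s2 | 222222222[2]2_   read 2 → write 2, move R, go to s2
s2 | 2222222222[2]_   read 2 → write 2, move R, go to s2
s2 | 22222222222[_]   read _ → write 2, move L, go to s0
s0 | 2222222222[2]2
No transition is defined for (s0, 2); M halts in state s0.

s0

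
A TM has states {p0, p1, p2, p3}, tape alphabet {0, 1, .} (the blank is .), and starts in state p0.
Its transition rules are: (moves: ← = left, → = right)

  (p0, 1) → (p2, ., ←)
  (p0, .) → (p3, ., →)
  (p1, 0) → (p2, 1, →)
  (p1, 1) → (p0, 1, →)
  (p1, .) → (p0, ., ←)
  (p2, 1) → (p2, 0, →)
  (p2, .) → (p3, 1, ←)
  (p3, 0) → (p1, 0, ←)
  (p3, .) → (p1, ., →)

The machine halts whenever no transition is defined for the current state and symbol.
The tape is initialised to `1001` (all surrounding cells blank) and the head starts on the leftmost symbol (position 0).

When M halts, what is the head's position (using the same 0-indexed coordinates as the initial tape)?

2

state=p0 head=0 tape=...[1]001   (p0,1)→(p2,.,←)
state=p2 head=-1 tape=..[.].001   (p2,.)→(p3,1,←)
state=p3 head=-2 tape=.[.]1.001   (p3,.)→(p1,.,→)
state=p1 head=-1 tape=..[1].001   (p1,1)→(p0,1,→)
state=p0 head=0 tape=..1[.]001   (p0,.)→(p3,.,→)
state=p3 head=1 tape=..1.[0]01   (p3,0)→(p1,0,←)
state=p1 head=0 tape=..1[.]001   (p1,.)→(p0,.,←)
state=p0 head=-1 tape=..[1].001   (p0,1)→(p2,.,←)
state=p2 head=-2 tape=.[.]..001   (p2,.)→(p3,1,←)
state=p3 head=-3 tape=[.]1..001   (p3,.)→(p1,.,→)
state=p1 head=-2 tape=.[1]..001   (p1,1)→(p0,1,→)
state=p0 head=-1 tape=.1[.].001   (p0,.)→(p3,.,→)
state=p3 head=0 tape=.1.[.]001   (p3,.)→(p1,.,→)
state=p1 head=1 tape=.1..[0]01   (p1,0)→(p2,1,→)
state=p2 head=2 tape=.1..1[0]1
At halt the head is at cell 2.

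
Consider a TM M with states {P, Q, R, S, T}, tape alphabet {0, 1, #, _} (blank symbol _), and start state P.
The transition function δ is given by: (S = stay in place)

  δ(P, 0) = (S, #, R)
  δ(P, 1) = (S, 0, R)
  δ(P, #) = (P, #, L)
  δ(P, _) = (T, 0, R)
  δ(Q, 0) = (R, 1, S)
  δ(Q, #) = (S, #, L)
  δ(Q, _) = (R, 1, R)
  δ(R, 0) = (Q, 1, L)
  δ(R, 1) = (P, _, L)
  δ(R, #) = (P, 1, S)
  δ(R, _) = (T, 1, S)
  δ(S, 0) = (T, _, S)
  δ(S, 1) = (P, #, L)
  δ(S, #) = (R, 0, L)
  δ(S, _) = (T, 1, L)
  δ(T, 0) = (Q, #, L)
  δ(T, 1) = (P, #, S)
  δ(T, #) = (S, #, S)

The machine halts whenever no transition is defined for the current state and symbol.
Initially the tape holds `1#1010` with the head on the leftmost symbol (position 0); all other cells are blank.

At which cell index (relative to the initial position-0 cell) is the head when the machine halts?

state=P head=0 tape=__[1]#1010   (P,1)→(S,0,R)
state=S head=1 tape=__0[#]1010   (S,#)→(R,0,L)
state=R head=0 tape=__[0]01010   (R,0)→(Q,1,L)
state=Q head=-1 tape=_[_]101010   (Q,_)→(R,1,R)
state=R head=0 tape=_1[1]01010   (R,1)→(P,_,L)
state=P head=-1 tape=_[1]_01010   (P,1)→(S,0,R)
state=S head=0 tape=_0[_]01010   (S,_)→(T,1,L)
state=T head=-1 tape=_[0]101010   (T,0)→(Q,#,L)
state=Q head=-2 tape=[_]#101010   (Q,_)→(R,1,R)
state=R head=-1 tape=1[#]101010   (R,#)→(P,1,S)
state=P head=-1 tape=1[1]101010   (P,1)→(S,0,R)
state=S head=0 tape=10[1]01010   (S,1)→(P,#,L)
state=P head=-1 tape=1[0]#01010   (P,0)→(S,#,R)
state=S head=0 tape=1#[#]01010   (S,#)→(R,0,L)
state=R head=-1 tape=1[#]001010   (R,#)→(P,1,S)
state=P head=-1 tape=1[1]001010   (P,1)→(S,0,R)
state=S head=0 tape=10[0]01010   (S,0)→(T,_,S)
state=T head=0 tape=10[_]01010
At halt the head is at cell 0.

0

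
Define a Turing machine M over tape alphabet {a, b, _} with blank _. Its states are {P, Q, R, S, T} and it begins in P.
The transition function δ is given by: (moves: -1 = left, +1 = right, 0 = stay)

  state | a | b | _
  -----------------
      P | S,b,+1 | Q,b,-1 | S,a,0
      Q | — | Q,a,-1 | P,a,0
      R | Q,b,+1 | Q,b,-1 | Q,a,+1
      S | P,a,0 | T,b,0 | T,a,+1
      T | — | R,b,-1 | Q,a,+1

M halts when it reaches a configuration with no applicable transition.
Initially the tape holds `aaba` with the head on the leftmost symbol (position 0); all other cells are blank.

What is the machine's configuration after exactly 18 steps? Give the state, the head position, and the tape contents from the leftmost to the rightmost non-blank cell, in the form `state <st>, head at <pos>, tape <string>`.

state P, head at -1, tape babbba

P | __[a]aba   read a → write b, move +1, go to S
S | __b[a]ba   read a → write a, move 0, go to P
P | __b[a]ba   read a → write b, move +1, go to S
S | __bb[b]a   read b → write b, move 0, go to T
T | __bb[b]a   read b → write b, move -1, go to R
R | __b[b]ba   read b → write b, move -1, go to Q
Q | __[b]bba   read b → write a, move -1, go to Q
Q | _[_]abba   read _ → write a, move 0, go to P
P | _[a]abba   read a → write b, move +1, go to S
S | _b[a]bba   read a → write a, move 0, go to P
P | _b[a]bba   read a → write b, move +1, go to S
S | _bb[b]ba   read b → write b, move 0, go to T
T | _bb[b]ba   read b → write b, move -1, go to R
R | _b[b]bba   read b → write b, move -1, go to Q
Q | _[b]bbba   read b → write a, move -1, go to Q
Q | [_]abbba   read _ → write a, move 0, go to P
P | [a]abbba   read a → write b, move +1, go to S
S | b[a]bbba   read a → write a, move 0, go to P
P | b[a]bbba
After 18 steps: state P, head at -1, tape babbba.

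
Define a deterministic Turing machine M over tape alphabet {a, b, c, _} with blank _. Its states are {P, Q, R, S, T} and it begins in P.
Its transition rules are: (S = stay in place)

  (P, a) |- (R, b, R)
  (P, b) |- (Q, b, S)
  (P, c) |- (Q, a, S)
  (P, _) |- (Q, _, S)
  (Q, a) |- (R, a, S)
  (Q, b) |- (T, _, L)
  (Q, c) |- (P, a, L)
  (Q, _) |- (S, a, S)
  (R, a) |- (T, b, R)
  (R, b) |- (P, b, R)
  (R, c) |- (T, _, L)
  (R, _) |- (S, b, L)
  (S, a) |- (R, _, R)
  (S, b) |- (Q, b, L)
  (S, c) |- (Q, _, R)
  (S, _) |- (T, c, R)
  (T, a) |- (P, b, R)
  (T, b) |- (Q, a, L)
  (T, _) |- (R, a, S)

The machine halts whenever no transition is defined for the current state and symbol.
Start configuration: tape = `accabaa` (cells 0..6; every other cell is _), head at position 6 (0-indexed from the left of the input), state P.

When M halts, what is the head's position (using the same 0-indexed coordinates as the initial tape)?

2

P | accaba[a]___   read a → write b, move R, go to R
R | accabab[_]__   read _ → write b, move L, go to S
S | accaba[b]b__   read b → write b, move L, go to Q
Q | accab[a]bb__   read a → write a, move S, go to R
R | accab[a]bb__   read a → write b, move R, go to T
T | accabb[b]b__   read b → write a, move L, go to Q
Q | accab[b]ab__   read b → write _, move L, go to T
T | acca[b]_ab__   read b → write a, move L, go to Q
Q | acc[a]a_ab__   read a → write a, move S, go to R
R | acc[a]a_ab__   read a → write b, move R, go to T
T | accb[a]_ab__   read a → write b, move R, go to P
P | accbb[_]ab__   read _ → write _, move S, go to Q
Q | accbb[_]ab__   read _ → write a, move S, go to S
S | accbb[a]ab__   read a → write _, move R, go to R
R | accbb_[a]b__   read a → write b, move R, go to T
T | accbb_b[b]__   read b → write a, move L, go to Q
Q | accbb_[b]a__   read b → write _, move L, go to T
T | accbb[_]_a__   read _ → write a, move S, go to R
R | accbb[a]_a__   read a → write b, move R, go to T
T | accbbb[_]a__   read _ → write a, move S, go to R
R | accbbb[a]a__   read a → write b, move R, go to T
T | accbbbb[a]__   read a → write b, move R, go to P
P | accbbbbb[_]_   read _ → write _, move S, go to Q
Q | accbbbbb[_]_   read _ → write a, move S, go to S
S | accbbbbb[a]_   read a → write _, move R, go to R
R | accbbbbb_[_]   read _ → write b, move L, go to S
S | accbbbbb[_]b   read _ → write c, move R, go to T
T | accbbbbbc[b]   read b → write a, move L, go to Q
Q | accbbbbb[c]a   read c → write a, move L, go to P
P | accbbbb[b]aa   read b → write b, move S, go to Q
Q | accbbbb[b]aa   read b → write _, move L, go to T
T | accbbb[b]_aa   read b → write a, move L, go to Q
Q | accbb[b]a_aa   read b → write _, move L, go to T
T | accb[b]_a_aa   read b → write a, move L, go to Q
Q | acc[b]a_a_aa   read b → write _, move L, go to T
T | ac[c]_a_a_aa
At halt the head is at cell 2.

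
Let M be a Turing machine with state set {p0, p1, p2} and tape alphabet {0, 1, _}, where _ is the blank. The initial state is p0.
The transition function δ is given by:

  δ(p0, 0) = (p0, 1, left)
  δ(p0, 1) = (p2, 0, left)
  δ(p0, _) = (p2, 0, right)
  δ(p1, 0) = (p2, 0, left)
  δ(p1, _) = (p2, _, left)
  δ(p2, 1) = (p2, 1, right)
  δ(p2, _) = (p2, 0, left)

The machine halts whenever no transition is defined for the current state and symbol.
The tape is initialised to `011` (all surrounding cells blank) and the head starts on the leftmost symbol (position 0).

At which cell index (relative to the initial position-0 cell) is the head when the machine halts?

p0 | _[0]11_   read 0 → write 1, move left, go to p0
p0 | [_]111_   read _ → write 0, move right, go to p2
p2 | 0[1]11_   read 1 → write 1, move right, go to p2
p2 | 01[1]1_   read 1 → write 1, move right, go to p2
p2 | 011[1]_   read 1 → write 1, move right, go to p2
p2 | 0111[_]   read _ → write 0, move left, go to p2
p2 | 011[1]0   read 1 → write 1, move right, go to p2
p2 | 0111[0]
At halt the head is at cell 3.

3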